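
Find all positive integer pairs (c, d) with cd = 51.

The positive divisors of 51 are: 1, 3, 17, 51.
Each divisor d gives the pair (d, 51/d):
(1, 51), (3, 17), (17, 3), (51, 1)

(1, 51), (3, 17), (17, 3), (51, 1)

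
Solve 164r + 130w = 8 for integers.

Step 1: Check solvability.
gcd(164, 130) = 2
Since 2 divides 8, solutions exist.

Step 2: Apply extended Euclidean algorithm to find gcd.
We find integers such that 164*x0 + 130*y0 = 2

Step 3: Scale the particular solution.
Multiply by 8/2 = 4:
r = 92, w = -116

Step 4: Verify.
164*(92) + 130*(-116) = 8 = 8 ✓

r = 92, w = -116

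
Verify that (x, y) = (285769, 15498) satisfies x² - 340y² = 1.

Compute x² = 285769² = 81663921361
Compute 340y² = 340·15498² = 340·240188004 = 81663921360
x² - 340y² = 81663921361 - 81663921360 = 1
Since this equals 1, (285769, 15498) is a solution.

Yes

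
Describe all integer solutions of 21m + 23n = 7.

Step 1: Compute gcd(21, 23) = 1.
Since 1 divides 7, solutions exist.

Step 2: Find a particular solution using extended Euclidean algorithm.
We get m₀ = 77, n₀ = -70.
Check: 21*77 + 23*-70 = 7 = 7 ✓

Step 3: Write the general solution.
m = 77 + (23/1)t = 77 + 23t
n = -70 - (21/1)t = -70 - 21t
for any integer t.

m = 77 + 23t, n = -70 - 21t for integer t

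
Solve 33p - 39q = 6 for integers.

Step 1: Check solvability.
gcd(33, 39) = 3
Since 3 divides 6, solutions exist.

Step 2: Apply extended Euclidean algorithm to find gcd.
We find integers such that 33*x0 + 39*y0 = 3

Step 3: Scale the particular solution.
Multiply by 6/3 = 2:
p = 12, q = 10

Step 4: Verify.
33*(12) - 39*(10) = 6 = 6 ✓

p = 12, q = 10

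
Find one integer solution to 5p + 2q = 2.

Step 1: Check solvability.
gcd(5, 2) = 1
Since 1 divides 2, solutions exist.

Step 2: Apply extended Euclidean algorithm to find gcd.
We find integers such that 5*x0 + 2*y0 = 1

Step 3: Scale the particular solution.
Multiply by 2/1 = 2:
p = 2, q = -4

Step 4: Verify.
5*(2) + 2*(-4) = 2 = 2 ✓

p = 2, q = -4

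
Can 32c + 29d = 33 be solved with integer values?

Step 1: Compute gcd(32, 29).
gcd(32, 29) = 1

Step 2: Check divisibility.
Does 1 divide 33? 33 = 1 x 33, so yes.

By the theorem on linear Diophantine equations, 32c + 29d = 33 has integer solutions if and only if gcd(32, 29) divides 33. Since 1 | 33, solutions exist.

Yes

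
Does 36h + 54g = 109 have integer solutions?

Step 1: Compute gcd(36, 54).
gcd(36, 54) = 18

Step 2: Check divisibility.
Does 18 divide 109? 109 = 18 x 6 + 1, so no.

By the theorem on linear Diophantine equations, 36h + 54g = 109 has integer solutions if and only if gcd(36, 54) divides 109. Since 18 does not divide 109, no solutions exist.

No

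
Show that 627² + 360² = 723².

Compute a² + b²:
627² + 360² = 393129 + 129600 = 522729
Compute c²:
723² = 522729
Since 522729 = 522729, it is a Pythagorean triple.

Yes, it is a Pythagorean triple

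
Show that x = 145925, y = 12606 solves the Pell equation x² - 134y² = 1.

Compute x² = 145925² = 21294105625
Compute 134y² = 134·12606² = 134·158911236 = 21294105624
x² - 134y² = 21294105625 - 21294105624 = 1
Since this equals 1, (145925, 12606) is a solution.

Yes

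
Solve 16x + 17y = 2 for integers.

Step 1: Check solvability.
gcd(16, 17) = 1
Since 1 divides 2, solutions exist.

Step 2: Apply extended Euclidean algorithm to find gcd.
We find integers such that 16*x0 + 17*y0 = 1

Step 3: Scale the particular solution.
Multiply by 2/1 = 2:
x = -2, y = 2

Step 4: Verify.
16*(-2) + 17*(2) = 2 = 2 ✓

x = -2, y = 2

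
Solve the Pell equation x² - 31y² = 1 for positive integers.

We seek the smallest positive integers (x, y) with x² - 31y² = 1, i.e., x² = 31y² + 1.
Try successive y values:
y = 1: x² = 31·1² + 1 = 32, not a perfect square
y = 2: x² = 31·2² + 1 = 125, not a perfect square
y = 3: x² = 31·3² + 1 = 280, not a perfect square
... continuing the search (or via continued fractions) ...
y = 273: x² = 31·273² + 1 = 2310400, x = 1520 ✓

Verify: 1520² - 31·273² = 2310400 - 2310399 = 1 ✓

x = 1520, y = 273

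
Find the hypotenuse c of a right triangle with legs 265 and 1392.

c² = a² + b² = 265² + 1392² = 70225 + 1937664 = 2007889
c = sqrt(2007889) = 1417

1417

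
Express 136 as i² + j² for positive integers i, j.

We need to find integers i, j > 0 such that i² + j² = 136.
Trying i = 6: j² = 136 - 6² = 136 - 36 = 100
j = 10
Check: 6² + 10² = 36 + 100 = 136 ✓

136 = 6² + 10²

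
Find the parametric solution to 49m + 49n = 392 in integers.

Step 1: Compute gcd(49, 49) = 49.
Since 49 divides 392, solutions exist.

Step 2: Find a particular solution using extended Euclidean algorithm.
We get m₀ = 0, n₀ = 8.
Check: 49*0 + 49*8 = 392 = 392 ✓

Step 3: Write the general solution.
m = 0 + (49/49)t = 0 + 1t
n = 8 - (49/49)t = 8 - 1t
for any integer t.

m = 0 + 1t, n = 8 - 1t for integer t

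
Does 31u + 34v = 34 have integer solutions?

Step 1: Compute gcd(31, 34).
gcd(31, 34) = 1

Step 2: Check divisibility.
Does 1 divide 34? 34 = 1 x 34, so yes.

By the theorem on linear Diophantine equations, 31u + 34v = 34 has integer solutions if and only if gcd(31, 34) divides 34. Since 1 | 34, solutions exist.

Yes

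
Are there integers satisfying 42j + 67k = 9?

Step 1: Compute gcd(42, 67).
gcd(42, 67) = 1

Step 2: Check divisibility.
Does 1 divide 9? 9 = 1 x 9, so yes.

By the theorem on linear Diophantine equations, 42j + 67k = 9 has integer solutions if and only if gcd(42, 67) divides 9. Since 1 | 9, solutions exist.

Yes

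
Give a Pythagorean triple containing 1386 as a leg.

We need the other leg and hypotenuse such that 1386² + x² = c².
Take x = 960, c = 1686: 1386² + 960² = 1920996 + 921600 = 2842596 = 1686² ✓
Triple: (1386, 960, 1686)

(1386, 960, 1686)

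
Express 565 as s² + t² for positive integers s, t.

We need to find integers s, t > 0 such that s² + t² = 565.
Trying s = 6: t² = 565 - 6² = 565 - 36 = 529
t = 23
Check: 6² + 23² = 36 + 529 = 565 ✓

565 = 6² + 23²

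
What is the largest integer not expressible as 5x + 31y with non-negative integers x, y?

For two coprime denominations a and b, the Frobenius number (largest value not representable as a non-negative combination) is ab - a - b.
Here gcd(5, 31) = 1, so they are coprime.
F(5, 31) = 5·31 - 5 - 31 = 155 - 36 = 119

119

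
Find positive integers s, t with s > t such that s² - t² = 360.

Factor: s² - t² = (s+t)(s-t) = 360.
We need two factors of 360 with the same parity.
Use s+t = 180 and s-t = 2 (product 180·2 = 360).
Adding: 2s = 182, so s = 91.
Subtracting: 2t = 178, so t = 89.
Check: 91² - 89² = 8281 - 7921 = 360 ✓

s = 91, t = 89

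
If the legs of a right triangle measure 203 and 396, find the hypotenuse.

c² = a² + b² = 203² + 396² = 41209 + 156816 = 198025
c = 445

445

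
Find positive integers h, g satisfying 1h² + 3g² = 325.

Try small values of h and check whether (325 - 1h²)/3 is a perfect square.
h = 5: 1·5² = 25, so 3g² = 325 - 25 = 300, giving g² = 100, g = 10.
Check: 1·5² + 3·10² = 25 + 300 = 325 ✓

h = 5, g = 10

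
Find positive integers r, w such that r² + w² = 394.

Search for r with 394 - r² a perfect square.
r = 13: 394 - 13² = 394 - 169 = 225 = 15² ✓
So r = 13, w = 15.

r = 13, w = 15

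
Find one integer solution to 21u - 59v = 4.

Step 1: Check solvability.
gcd(21, 59) = 1
Since 1 divides 4, solutions exist.

Step 2: Apply extended Euclidean algorithm to find gcd.
We find integers such that 21*x0 + 59*y0 = 1

Step 3: Scale the particular solution.
Multiply by 4/1 = 4:
u = -56, v = -20

Step 4: Verify.
21*(-56) - 59*(-20) = 4 = 4 ✓

u = -56, v = -20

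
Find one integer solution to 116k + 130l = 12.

Step 1: Check solvability.
gcd(116, 130) = 2
Since 2 divides 12, solutions exist.

Step 2: Apply extended Euclidean algorithm to find gcd.
We find integers such that 116*x0 + 130*y0 = 2

Step 3: Scale the particular solution.
Multiply by 12/2 = 6:
k = -168, l = 150

Step 4: Verify.
116*(-168) + 130*(150) = 12 = 12 ✓

k = -168, l = 150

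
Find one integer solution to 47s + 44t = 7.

Step 1: Check solvability.
gcd(47, 44) = 1
Since 1 divides 7, solutions exist.

Step 2: Apply extended Euclidean algorithm to find gcd.
We find integers such that 47*x0 + 44*y0 = 1

Step 3: Scale the particular solution.
Multiply by 7/1 = 7:
s = 105, t = -112

Step 4: Verify.
47*(105) + 44*(-112) = 7 = 7 ✓

s = 105, t = -112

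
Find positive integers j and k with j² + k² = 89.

We need to find integers j, k > 0 such that j² + k² = 89.
Trying j = 5: k² = 89 - 5² = 89 - 25 = 64
k = 8
Check: 5² + 8² = 25 + 64 = 89 ✓

89 = 5² + 8²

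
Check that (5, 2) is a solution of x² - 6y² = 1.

Compute x² = 5² = 25
Compute 6y² = 6·2² = 6·4 = 24
x² - 6y² = 25 - 24 = 1
Since this equals 1, (5, 2) is a solution.

Yes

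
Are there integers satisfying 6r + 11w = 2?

Step 1: Compute gcd(6, 11).
gcd(6, 11) = 1

Step 2: Check divisibility.
Does 1 divide 2? 2 = 1 x 2, so yes.

By the theorem on linear Diophantine equations, 6r + 11w = 2 has integer solutions if and only if gcd(6, 11) divides 2. Since 1 | 2, solutions exist.

Yes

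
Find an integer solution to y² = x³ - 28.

Try small integer x values and check whether x³ - 28 is a perfect square.
x = 4: x³ - 28 = 4³ - 28 = 64 - 28 = 36
Is 36 a perfect square? 6² = 36 ✓
So (x, y) = (4, 6) is a solution.

x = 4, y = 6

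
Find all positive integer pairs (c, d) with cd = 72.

The positive divisors of 72 are: 1, 2, 3, 4, 6, 8, 9, 12, 18, 24, 36, 72.
Each divisor d gives the pair (d, 72/d):
(1, 72), (2, 36), (3, 24), (4, 18), (6, 12), (8, 9), (9, 8), (12, 6), (18, 4), (24, 3), (36, 2), (72, 1)

(1, 72), (2, 36), (3, 24), (4, 18), (6, 12), (8, 9), (9, 8), (12, 6), (18, 4), (24, 3), (36, 2), (72, 1)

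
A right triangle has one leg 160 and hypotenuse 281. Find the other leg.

a² = c² - b² = 78961 - 25600 = 53361
a = 231

231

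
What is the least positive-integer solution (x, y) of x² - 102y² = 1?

We seek the smallest positive integers (x, y) with x² - 102y² = 1, i.e., x² = 102y² + 1.
Try successive y values:
y = 1: x² = 102·1² + 1 = 103, not a perfect square
y = 2: x² = 102·2² + 1 = 409, not a perfect square
y = 3: x² = 102·3² + 1 = 919, not a perfect square
... continuing the search (or via continued fractions) ...
y = 10: x² = 102·10² + 1 = 10201, x = 101 ✓

Verify: 101² - 102·10² = 10201 - 10200 = 1 ✓

x = 101, y = 10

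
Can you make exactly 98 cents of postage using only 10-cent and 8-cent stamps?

We need non-negative x, y with 10x + 8y = 98.
gcd(10, 8) = 2 divides 98, so integer solutions exist.
Search for a non-negative one: x = 1 gives 8y = 98 - 10 = 88, so y = 11.
Check: 10·1 + 8·11 = 98 ✓

Yes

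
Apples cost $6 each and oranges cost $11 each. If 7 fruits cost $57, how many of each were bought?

Let a = apples, o = oranges.
a + o = 7
6a + 11o = 57
Substitute o = 7 - a:
6a + 11(7 - a) = 57
(6 - 11)a = 57 - 77
-5a = -20
a = 4, o = 7 - 4 = 3

Apples: 4, Oranges: 3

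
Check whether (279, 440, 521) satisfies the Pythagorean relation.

Compute a² + b²:
279² + 440² = 77841 + 193600 = 271441
Compute c²:
521² = 271441
Since 271441 = 271441, it is a Pythagorean triple.

Yes, it is a Pythagorean triple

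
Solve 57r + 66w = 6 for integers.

Step 1: Check solvability.
gcd(57, 66) = 3
Since 3 divides 6, solutions exist.

Step 2: Apply extended Euclidean algorithm to find gcd.
We find integers such that 57*x0 + 66*y0 = 3

Step 3: Scale the particular solution.
Multiply by 6/3 = 2:
r = 14, w = -12

Step 4: Verify.
57*(14) + 66*(-12) = 6 = 6 ✓

r = 14, w = -12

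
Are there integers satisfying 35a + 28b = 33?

Step 1: Compute gcd(35, 28).
gcd(35, 28) = 7

Step 2: Check divisibility.
Does 7 divide 33? 33 = 7 x 4 + 5, so no.

By the theorem on linear Diophantine equations, 35a + 28b = 33 has integer solutions if and only if gcd(35, 28) divides 33. Since 7 does not divide 33, no solutions exist.

No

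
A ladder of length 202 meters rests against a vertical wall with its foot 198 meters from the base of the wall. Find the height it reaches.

The ladder, wall, and ground form a right triangle with hypotenuse 202 and one leg 198.
By the Pythagorean theorem: h² = 202² - 198² = 40804 - 39204 = 1600
h = √1600 = 40 meters

40 meters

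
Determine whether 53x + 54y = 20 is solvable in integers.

Step 1: Compute gcd(53, 54).
gcd(53, 54) = 1

Step 2: Check divisibility.
Does 1 divide 20? 20 = 1 x 20, so yes.

By the theorem on linear Diophantine equations, 53x + 54y = 20 has integer solutions if and only if gcd(53, 54) divides 20. Since 1 | 20, solutions exist.

Yes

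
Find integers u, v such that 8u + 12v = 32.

Step 1: Check solvability.
gcd(8, 12) = 4
Since 4 divides 32, solutions exist.

Step 2: Apply extended Euclidean algorithm to find gcd.
We find integers such that 8*x0 + 12*y0 = 4

Step 3: Scale the particular solution.
Multiply by 32/4 = 8:
u = -8, v = 8

Step 4: Verify.
8*(-8) + 12*(8) = 32 = 32 ✓

u = -8, v = 8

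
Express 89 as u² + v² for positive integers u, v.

We need to find integers u, v > 0 such that u² + v² = 89.
Trying u = 5: v² = 89 - 5² = 89 - 25 = 64
v = 8
Check: 5² + 8² = 25 + 64 = 89 ✓

89 = 5² + 8²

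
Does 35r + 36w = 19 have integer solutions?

Step 1: Compute gcd(35, 36).
gcd(35, 36) = 1

Step 2: Check divisibility.
Does 1 divide 19? 19 = 1 x 19, so yes.

By the theorem on linear Diophantine equations, 35r + 36w = 19 has integer solutions if and only if gcd(35, 36) divides 19. Since 1 | 19, solutions exist.

Yes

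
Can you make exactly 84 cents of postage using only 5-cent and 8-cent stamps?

We need non-negative x, y with 5x + 8y = 84.
gcd(5, 8) = 1 divides 84, so integer solutions exist.
Search for a non-negative one: x = 4 gives 8y = 84 - 20 = 64, so y = 8.
Check: 5·4 + 8·8 = 84 ✓

Yes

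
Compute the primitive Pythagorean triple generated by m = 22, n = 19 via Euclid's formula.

a = m² - n² = 22² - 19² = 484 - 361 = 123
b = 2mn = 2·22·19 = 836
c = m² + n² = 484 + 361 = 845
Verify: 123² + 836² = 15129 + 698896 = 714025 = 845² ✓

(123, 836, 845)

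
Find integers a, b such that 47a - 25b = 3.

Step 1: Check solvability.
gcd(47, 25) = 1
Since 1 divides 3, solutions exist.

Step 2: Apply extended Euclidean algorithm to find gcd.
We find integers such that 47*x0 + 25*y0 = 1

Step 3: Scale the particular solution.
Multiply by 3/1 = 3:
a = 24, b = 45

Step 4: Verify.
47*(24) - 25*(45) = 3 = 3 ✓

a = 24, b = 45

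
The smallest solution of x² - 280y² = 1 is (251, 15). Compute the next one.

Solutions to x² - Dy² = 1 are generated by powers of (x₀ + y₀√D).
The next solution satisfies x₁ + y₁√280 = (x₀ + y₀√280)², giving:
x₁ = x₀² + 280y₀² = 251² + 280·15² = 63001 + 63000 = 126001
y₁ = 2x₀y₀ = 2·251·15 = 7530

Verify: 126001² - 280·7530² = 15876252001 - 15876252000 = 1 ✓

x = 126001, y = 7530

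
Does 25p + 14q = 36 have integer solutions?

Step 1: Compute gcd(25, 14).
gcd(25, 14) = 1

Step 2: Check divisibility.
Does 1 divide 36? 36 = 1 x 36, so yes.

By the theorem on linear Diophantine equations, 25p + 14q = 36 has integer solutions if and only if gcd(25, 14) divides 36. Since 1 | 36, solutions exist.

Yes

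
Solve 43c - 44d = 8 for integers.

Step 1: Check solvability.
gcd(43, 44) = 1
Since 1 divides 8, solutions exist.

Step 2: Apply extended Euclidean algorithm to find gcd.
We find integers such that 43*x0 + 44*y0 = 1

Step 3: Scale the particular solution.
Multiply by 8/1 = 8:
c = -8, d = -8

Step 4: Verify.
43*(-8) - 44*(-8) = 8 = 8 ✓

c = -8, d = -8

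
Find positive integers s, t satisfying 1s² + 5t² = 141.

Try small values of s and check whether (141 - 1s²)/5 is a perfect square.
s = 4: 1·4² = 16, so 5t² = 141 - 16 = 125, giving t² = 25, t = 5.
Check: 1·4² + 5·5² = 16 + 125 = 141 ✓

s = 4, t = 5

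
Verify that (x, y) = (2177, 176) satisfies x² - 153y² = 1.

Compute x² = 2177² = 4739329
Compute 153y² = 153·176² = 153·30976 = 4739328
x² - 153y² = 4739329 - 4739328 = 1
Since this equals 1, (2177, 176) is a solution.

Yes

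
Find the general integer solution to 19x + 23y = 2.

Step 1: Compute gcd(19, 23) = 1.
Since 1 divides 2, solutions exist.

Step 2: Find a particular solution using extended Euclidean algorithm.
We get x₀ = -12, y₀ = 10.
Check: 19*-12 + 23*10 = 2 = 2 ✓

Step 3: Write the general solution.
x = -12 + (23/1)t = -12 + 23t
y = 10 - (19/1)t = 10 - 19t
for any integer t.

x = -12 + 23t, y = 10 - 19t for integer t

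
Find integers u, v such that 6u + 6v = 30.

Step 1: Check solvability.
gcd(6, 6) = 6
Since 6 divides 30, solutions exist.

Step 2: Apply extended Euclidean algorithm to find gcd.
We find integers such that 6*x0 + 6*y0 = 6

Step 3: Scale the particular solution.
Multiply by 30/6 = 5:
u = 0, v = 5

Step 4: Verify.
6*(0) + 6*(5) = 30 = 30 ✓

u = 0, v = 5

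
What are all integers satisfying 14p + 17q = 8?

Step 1: Compute gcd(14, 17) = 1.
Since 1 divides 8, solutions exist.

Step 2: Find a particular solution using extended Euclidean algorithm.
We get p₀ = -48, q₀ = 40.
Check: 14*-48 + 17*40 = 8 = 8 ✓

Step 3: Write the general solution.
p = -48 + (17/1)t = -48 + 17t
q = 40 - (14/1)t = 40 - 14t
for any integer t.

p = -48 + 17t, q = 40 - 14t for integer t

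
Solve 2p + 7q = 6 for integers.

Step 1: Check solvability.
gcd(2, 7) = 1
Since 1 divides 6, solutions exist.

Step 2: Apply extended Euclidean algorithm to find gcd.
We find integers such that 2*x0 + 7*y0 = 1

Step 3: Scale the particular solution.
Multiply by 6/1 = 6:
p = -18, q = 6

Step 4: Verify.
2*(-18) + 7*(6) = 6 = 6 ✓

p = -18, q = 6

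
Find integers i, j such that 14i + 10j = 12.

Step 1: Check solvability.
gcd(14, 10) = 2
Since 2 divides 12, solutions exist.

Step 2: Apply extended Euclidean algorithm to find gcd.
We find integers such that 14*x0 + 10*y0 = 2

Step 3: Scale the particular solution.
Multiply by 12/2 = 6:
i = -12, j = 18

Step 4: Verify.
14*(-12) + 10*(18) = 12 = 12 ✓

i = -12, j = 18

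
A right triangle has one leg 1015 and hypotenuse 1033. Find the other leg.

b² = c² - a² = 1067089 - 1030225 = 36864
b = 192

192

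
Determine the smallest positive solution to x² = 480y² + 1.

We seek the smallest positive integers (x, y) with x² - 480y² = 1, i.e., x² = 480y² + 1.
Try successive y values:
y = 1: x² = 480·1² + 1 = 481, not a perfect square
y = 2: x² = 480·2² + 1 = 1921, not a perfect square
y = 3: x² = 480·3² + 1 = 4321, not a perfect square
... continuing the search (or via continued fractions) ...
y = 11: x² = 480·11² + 1 = 58081, x = 241 ✓

Verify: 241² - 480·11² = 58081 - 58080 = 1 ✓

x = 241, y = 11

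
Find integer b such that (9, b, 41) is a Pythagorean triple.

b² = c² - a² = 41² - 9² = 1681 - 81 = 1600
b = sqrt(1600) = 40

40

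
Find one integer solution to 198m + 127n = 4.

Step 1: Check solvability.
gcd(198, 127) = 1
Since 1 divides 4, solutions exist.

Step 2: Apply extended Euclidean algorithm to find gcd.
We find integers such that 198*x0 + 127*y0 = 1

Step 3: Scale the particular solution.
Multiply by 4/1 = 4:
m = 136, n = -212

Step 4: Verify.
198*(136) + 127*(-212) = 4 = 4 ✓

m = 136, n = -212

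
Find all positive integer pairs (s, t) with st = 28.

The positive divisors of 28 are: 1, 2, 4, 7, 14, 28.
Each divisor d gives the pair (d, 28/d):
(1, 28), (2, 14), (4, 7), (7, 4), (14, 2), (28, 1)

(1, 28), (2, 14), (4, 7), (7, 4), (14, 2), (28, 1)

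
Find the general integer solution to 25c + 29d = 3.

Step 1: Compute gcd(25, 29) = 1.
Since 1 divides 3, solutions exist.

Step 2: Find a particular solution using extended Euclidean algorithm.
We get c₀ = 21, d₀ = -18.
Check: 25*21 + 29*-18 = 3 = 3 ✓

Step 3: Write the general solution.
c = 21 + (29/1)t = 21 + 29t
d = -18 - (25/1)t = -18 - 25t
for any integer t.

c = 21 + 29t, d = -18 - 25t for integer t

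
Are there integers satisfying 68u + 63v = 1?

Step 1: Compute gcd(68, 63).
gcd(68, 63) = 1

Step 2: Check divisibility.
Does 1 divide 1? 1 = 1 x 1, so yes.

By the theorem on linear Diophantine equations, 68u + 63v = 1 has integer solutions if and only if gcd(68, 63) divides 1. Since 1 | 1, solutions exist.

Yes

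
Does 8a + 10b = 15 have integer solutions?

Step 1: Compute gcd(8, 10).
gcd(8, 10) = 2

Step 2: Check divisibility.
Does 2 divide 15? 15 = 2 x 7 + 1, so no.

By the theorem on linear Diophantine equations, 8a + 10b = 15 has integer solutions if and only if gcd(8, 10) divides 15. Since 2 does not divide 15, no solutions exist.

No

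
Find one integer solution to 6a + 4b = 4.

Step 1: Check solvability.
gcd(6, 4) = 2
Since 2 divides 4, solutions exist.

Step 2: Apply extended Euclidean algorithm to find gcd.
We find integers such that 6*x0 + 4*y0 = 2

Step 3: Scale the particular solution.
Multiply by 4/2 = 2:
a = 2, b = -2

Step 4: Verify.
6*(2) + 4*(-2) = 4 = 4 ✓

a = 2, b = -2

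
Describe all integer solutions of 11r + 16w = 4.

Step 1: Compute gcd(11, 16) = 1.
Since 1 divides 4, solutions exist.

Step 2: Find a particular solution using extended Euclidean algorithm.
We get r₀ = 12, w₀ = -8.
Check: 11*12 + 16*-8 = 4 = 4 ✓

Step 3: Write the general solution.
r = 12 + (16/1)t = 12 + 16t
w = -8 - (11/1)t = -8 - 11t
for any integer t.

r = 12 + 16t, w = -8 - 11t for integer t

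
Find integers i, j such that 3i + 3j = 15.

Step 1: Check solvability.
gcd(3, 3) = 3
Since 3 divides 15, solutions exist.

Step 2: Apply extended Euclidean algorithm to find gcd.
We find integers such that 3*x0 + 3*y0 = 3

Step 3: Scale the particular solution.
Multiply by 15/3 = 5:
i = 0, j = 5

Step 4: Verify.
3*(0) + 3*(5) = 15 = 15 ✓

i = 0, j = 5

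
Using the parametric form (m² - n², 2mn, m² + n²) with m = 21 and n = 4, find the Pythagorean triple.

a = m² - n² = 21² - 4² = 441 - 16 = 425
b = 2mn = 2·21·4 = 168
c = m² + n² = 441 + 16 = 457
Verify: 425² + 168² = 180625 + 28224 = 208849 = 457² ✓

(425, 168, 457)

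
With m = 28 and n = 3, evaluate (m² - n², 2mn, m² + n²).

a = m² - n² = 784 - 9 = 775
b = 2mn = 2·28·3 = 168
c = m² + n² = 784 + 9 = 793
Verify: 775² + 168² = 600625 + 28224 = 628849 = 793² ✓

(775, 168, 793)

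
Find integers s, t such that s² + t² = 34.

We need to find integers s, t > 0 such that s² + t² = 34.
Trying s = 3: t² = 34 - 3² = 34 - 9 = 25
t = 5
Check: 3² + 5² = 9 + 25 = 34 ✓

34 = 3² + 5²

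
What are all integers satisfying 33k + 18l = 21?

Step 1: Compute gcd(33, 18) = 3.
Since 3 divides 21, solutions exist.

Step 2: Find a particular solution using extended Euclidean algorithm.
We get k₀ = -7, l₀ = 14.
Check: 33*-7 + 18*14 = 21 = 21 ✓

Step 3: Write the general solution.
k = -7 + (18/3)t = -7 + 6t
l = 14 - (33/3)t = 14 - 11t
for any integer t.

k = -7 + 6t, l = 14 - 11t for integer t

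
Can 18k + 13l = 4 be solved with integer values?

Step 1: Compute gcd(18, 13).
gcd(18, 13) = 1

Step 2: Check divisibility.
Does 1 divide 4? 4 = 1 x 4, so yes.

By the theorem on linear Diophantine equations, 18k + 13l = 4 has integer solutions if and only if gcd(18, 13) divides 4. Since 1 | 4, solutions exist.

Yes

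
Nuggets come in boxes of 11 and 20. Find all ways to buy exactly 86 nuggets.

We need non-negative integers (x, y) with 11x + 20y = 86.
For each x in 0..7, check if 86 - 11x is a non-negative multiple of 20.
x = 6: 20y = 20, y = 1 ✓

(6 boxes of 11, 1 boxes of 20)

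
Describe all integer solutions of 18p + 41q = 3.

Step 1: Compute gcd(18, 41) = 1.
Since 1 divides 3, solutions exist.

Step 2: Find a particular solution using extended Euclidean algorithm.
We get p₀ = 48, q₀ = -21.
Check: 18*48 + 41*-21 = 3 = 3 ✓

Step 3: Write the general solution.
p = 48 + (41/1)t = 48 + 41t
q = -21 - (18/1)t = -21 - 18t
for any integer t.

p = 48 + 41t, q = -21 - 18t for integer t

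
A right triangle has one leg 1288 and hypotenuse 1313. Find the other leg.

a² = c² - b² = 1723969 - 1658944 = 65025
a = 255

255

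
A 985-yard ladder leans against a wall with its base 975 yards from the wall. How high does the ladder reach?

The ladder, wall, and ground form a right triangle with hypotenuse 985 and one leg 975.
By the Pythagorean theorem: h² = 985² - 975² = 970225 - 950625 = 19600
h = √19600 = 140 yards

140 yards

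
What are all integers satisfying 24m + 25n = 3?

Step 1: Compute gcd(24, 25) = 1.
Since 1 divides 3, solutions exist.

Step 2: Find a particular solution using extended Euclidean algorithm.
We get m₀ = -3, n₀ = 3.
Check: 24*-3 + 25*3 = 3 = 3 ✓

Step 3: Write the general solution.
m = -3 + (25/1)t = -3 + 25t
n = 3 - (24/1)t = 3 - 24t
for any integer t.

m = -3 + 25t, n = 3 - 24t for integer t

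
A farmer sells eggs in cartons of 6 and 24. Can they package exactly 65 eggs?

We need non-negative a, b with 6a + 24b = 65.
gcd(6, 24) = 6, and 6 does not divide 65.
No integer solutions exist.

No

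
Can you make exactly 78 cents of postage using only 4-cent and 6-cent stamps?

We need non-negative x, y with 4x + 6y = 78.
gcd(4, 6) = 2 divides 78, so integer solutions exist.
Search for a non-negative one: x = 0 gives 6y = 78 - 0 = 78, so y = 13.
Check: 4·0 + 6·13 = 78 ✓

Yes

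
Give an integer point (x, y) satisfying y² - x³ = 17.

Try small integer x values and check whether x³ + 17 is a perfect square.
x = -1: x³ + 17 = -1³ + 17 = -1 + 17 = 16
Is 16 a perfect square? 4² = 16 ✓
So (x, y) = (-1, -4) is a solution.

x = -1, y = -4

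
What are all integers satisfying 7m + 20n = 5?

Step 1: Compute gcd(7, 20) = 1.
Since 1 divides 5, solutions exist.

Step 2: Find a particular solution using extended Euclidean algorithm.
We get m₀ = 15, n₀ = -5.
Check: 7*15 + 20*-5 = 5 = 5 ✓

Step 3: Write the general solution.
m = 15 + (20/1)t = 15 + 20t
n = -5 - (7/1)t = -5 - 7t
for any integer t.

m = 15 + 20t, n = -5 - 7t for integer t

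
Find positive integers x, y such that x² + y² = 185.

Search for x with 185 - x² a perfect square.
x = 4: 185 - 4² = 185 - 16 = 169 = 13² ✓
So x = 4, y = 13.

x = 4, y = 13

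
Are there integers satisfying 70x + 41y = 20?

Step 1: Compute gcd(70, 41).
gcd(70, 41) = 1

Step 2: Check divisibility.
Does 1 divide 20? 20 = 1 x 20, so yes.

By the theorem on linear Diophantine equations, 70x + 41y = 20 has integer solutions if and only if gcd(70, 41) divides 20. Since 1 | 20, solutions exist.

Yes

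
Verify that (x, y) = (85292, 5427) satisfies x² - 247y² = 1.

Compute x² = 85292² = 7274725264
Compute 247y² = 247·5427² = 247·29452329 = 7274725263
x² - 247y² = 7274725264 - 7274725263 = 1
Since this equals 1, (85292, 5427) is a solution.

Yes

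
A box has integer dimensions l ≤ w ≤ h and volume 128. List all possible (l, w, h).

Iterate l from 1 to ⌊128^(1/3)⌋. For each l dividing 128, iterate w ≥ l with w dividing 128/l, and set h = 128/(l·w).
Triples found (8): (1×1×128), (1×2×64), (1×4×32), (1×8×16), (2×2×32), (2×4×16), (2×8×8), (4×4×8)

(1×1×128), (1×2×64), (1×4×32), (1×8×16), (2×2×32), (2×4×16), (2×8×8), (4×4×8)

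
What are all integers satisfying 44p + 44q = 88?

Step 1: Compute gcd(44, 44) = 44.
Since 44 divides 88, solutions exist.

Step 2: Find a particular solution using extended Euclidean algorithm.
We get p₀ = 0, q₀ = 2.
Check: 44*0 + 44*2 = 88 = 88 ✓

Step 3: Write the general solution.
p = 0 + (44/44)t = 0 + 1t
q = 2 - (44/44)t = 2 - 1t
for any integer t.

p = 0 + 1t, q = 2 - 1t for integer t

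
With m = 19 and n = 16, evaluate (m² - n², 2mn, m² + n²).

a = m² - n² = 361 - 256 = 105
b = 2mn = 2·19·16 = 608
c = m² + n² = 361 + 256 = 617
Verify: 105² + 608² = 11025 + 369664 = 380689 = 617² ✓

(105, 608, 617)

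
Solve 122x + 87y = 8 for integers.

Step 1: Check solvability.
gcd(122, 87) = 1
Since 1 divides 8, solutions exist.

Step 2: Apply extended Euclidean algorithm to find gcd.
We find integers such that 122*x0 + 87*y0 = 1

Step 3: Scale the particular solution.
Multiply by 8/1 = 8:
x = 40, y = -56

Step 4: Verify.
122*(40) + 87*(-56) = 8 = 8 ✓

x = 40, y = -56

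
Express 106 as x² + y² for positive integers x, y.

We need to find integers x, y > 0 such that x² + y² = 106.
Trying x = 5: y² = 106 - 5² = 106 - 25 = 81
y = 9
Check: 5² + 9² = 25 + 81 = 106 ✓

106 = 5² + 9²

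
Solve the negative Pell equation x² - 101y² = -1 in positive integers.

We need x² = 101y² - 1. Try successive y:
y = 1: x² = 101·1² - 1 = 100 = 10² ✓
Check: 10² - 101·1² = 100 - 101 = -1 ✓

x = 10, y = 1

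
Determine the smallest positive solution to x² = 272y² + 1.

We seek the smallest positive integers (x, y) with x² - 272y² = 1, i.e., x² = 272y² + 1.
Try successive y values:
y = 1: x² = 272·1² + 1 = 273, not a perfect square
y = 2: x² = 272·2² + 1 = 1089, x = 33 ✓

Verify: 33² - 272·2² = 1089 - 1088 = 1 ✓

x = 33, y = 2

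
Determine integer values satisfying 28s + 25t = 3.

Step 1: Check solvability.
gcd(28, 25) = 1
Since 1 divides 3, solutions exist.

Step 2: Apply extended Euclidean algorithm to find gcd.
We find integers such that 28*x0 + 25*y0 = 1

Step 3: Scale the particular solution.
Multiply by 3/1 = 3:
s = -24, t = 27

Step 4: Verify.
28*(-24) + 25*(27) = 3 = 3 ✓

s = -24, t = 27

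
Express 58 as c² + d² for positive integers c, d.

We need to find integers c, d > 0 such that c² + d² = 58.
Trying c = 3: d² = 58 - 3² = 58 - 9 = 49
d = 7
Check: 3² + 7² = 9 + 49 = 58 ✓

58 = 3² + 7²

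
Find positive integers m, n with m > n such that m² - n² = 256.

Factor: m² - n² = (m+n)(m-n) = 256.
We need two factors of 256 with the same parity.
Use m+n = 128 and m-n = 2 (product 128·2 = 256).
Adding: 2m = 130, so m = 65.
Subtracting: 2n = 126, so n = 63.
Check: 65² - 63² = 4225 - 3969 = 256 ✓

m = 65, n = 63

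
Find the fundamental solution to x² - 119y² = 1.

We seek the smallest positive integers (x, y) with x² - 119y² = 1, i.e., x² = 119y² + 1.
Try successive y values:
y = 1: x² = 119·1² + 1 = 120, not a perfect square
y = 2: x² = 119·2² + 1 = 477, not a perfect square
y = 3: x² = 119·3² + 1 = 1072, not a perfect square
... continuing the search (or via continued fractions) ...
y = 11: x² = 119·11² + 1 = 14400, x = 120 ✓

Verify: 120² - 119·11² = 14400 - 14399 = 1 ✓

x = 120, y = 11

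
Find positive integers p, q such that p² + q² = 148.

Search for p with 148 - p² a perfect square.
p = 2: 148 - 2² = 148 - 4 = 144 = 12² ✓
So p = 2, q = 12.

p = 2, q = 12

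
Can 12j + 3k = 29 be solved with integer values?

Step 1: Compute gcd(12, 3).
gcd(12, 3) = 3

Step 2: Check divisibility.
Does 3 divide 29? 29 = 3 x 9 + 2, so no.

By the theorem on linear Diophantine equations, 12j + 3k = 29 has integer solutions if and only if gcd(12, 3) divides 29. Since 3 does not divide 29, no solutions exist.

No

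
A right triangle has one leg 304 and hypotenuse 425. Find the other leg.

a² = c² - b² = 180625 - 92416 = 88209
a = 297

297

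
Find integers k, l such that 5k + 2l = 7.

Step 1: Check solvability.
gcd(5, 2) = 1
Since 1 divides 7, solutions exist.

Step 2: Apply extended Euclidean algorithm to find gcd.
We find integers such that 5*x0 + 2*y0 = 1

Step 3: Scale the particular solution.
Multiply by 7/1 = 7:
k = 7, l = -14

Step 4: Verify.
5*(7) + 2*(-14) = 7 = 7 ✓

k = 7, l = -14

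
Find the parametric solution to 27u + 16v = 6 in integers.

Step 1: Compute gcd(27, 16) = 1.
Since 1 divides 6, solutions exist.

Step 2: Find a particular solution using extended Euclidean algorithm.
We get u₀ = 18, v₀ = -30.
Check: 27*18 + 16*-30 = 6 = 6 ✓

Step 3: Write the general solution.
u = 18 + (16/1)t = 18 + 16t
v = -30 - (27/1)t = -30 - 27t
for any integer t.

u = 18 + 16t, v = -30 - 27t for integer t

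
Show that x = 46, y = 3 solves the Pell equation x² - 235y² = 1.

Compute x² = 46² = 2116
Compute 235y² = 235·3² = 235·9 = 2115
x² - 235y² = 2116 - 2115 = 1
Since this equals 1, (46, 3) is a solution.

Yes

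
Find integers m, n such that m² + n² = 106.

We need to find integers m, n > 0 such that m² + n² = 106.
Trying m = 5: n² = 106 - 5² = 106 - 25 = 81
n = 9
Check: 5² + 9² = 25 + 81 = 106 ✓

106 = 5² + 9²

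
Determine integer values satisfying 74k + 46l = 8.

Step 1: Check solvability.
gcd(74, 46) = 2
Since 2 divides 8, solutions exist.

Step 2: Apply extended Euclidean algorithm to find gcd.
We find integers such that 74*x0 + 46*y0 = 2

Step 3: Scale the particular solution.
Multiply by 8/2 = 4:
k = 20, l = -32

Step 4: Verify.
74*(20) + 46*(-32) = 8 = 8 ✓

k = 20, l = -32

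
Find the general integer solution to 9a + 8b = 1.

Step 1: Compute gcd(9, 8) = 1.
Since 1 divides 1, solutions exist.

Step 2: Find a particular solution using extended Euclidean algorithm.
We get a₀ = 1, b₀ = -1.
Check: 9*1 + 8*-1 = 1 = 1 ✓

Step 3: Write the general solution.
a = 1 + (8/1)t = 1 + 8t
b = -1 - (9/1)t = -1 - 9t
for any integer t.

a = 1 + 8t, b = -1 - 9t for integer t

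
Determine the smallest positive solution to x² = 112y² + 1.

We seek the smallest positive integers (x, y) with x² - 112y² = 1, i.e., x² = 112y² + 1.
Try successive y values:
y = 1: x² = 112·1² + 1 = 113, not a perfect square
y = 2: x² = 112·2² + 1 = 449, not a perfect square
y = 3: x² = 112·3² + 1 = 1009, not a perfect square
... continuing the search (or via continued fractions) ...
y = 12: x² = 112·12² + 1 = 16129, x = 127 ✓

Verify: 127² - 112·12² = 16129 - 16128 = 1 ✓

x = 127, y = 12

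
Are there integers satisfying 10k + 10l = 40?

Step 1: Compute gcd(10, 10).
gcd(10, 10) = 10

Step 2: Check divisibility.
Does 10 divide 40? 40 = 10 x 4, so yes.

By the theorem on linear Diophantine equations, 10k + 10l = 40 has integer solutions if and only if gcd(10, 10) divides 40. Since 10 | 40, solutions exist.

Yes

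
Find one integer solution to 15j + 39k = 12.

Step 1: Check solvability.
gcd(15, 39) = 3
Since 3 divides 12, solutions exist.

Step 2: Apply extended Euclidean algorithm to find gcd.
We find integers such that 15*x0 + 39*y0 = 3

Step 3: Scale the particular solution.
Multiply by 12/3 = 4:
j = -20, k = 8

Step 4: Verify.
15*(-20) + 39*(8) = 12 = 12 ✓

j = -20, k = 8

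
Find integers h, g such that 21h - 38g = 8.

Step 1: Check solvability.
gcd(21, 38) = 1
Since 1 divides 8, solutions exist.

Step 2: Apply extended Euclidean algorithm to find gcd.
We find integers such that 21*x0 + 38*y0 = 1

Step 3: Scale the particular solution.
Multiply by 8/1 = 8:
h = -72, g = -40

Step 4: Verify.
21*(-72) - 38*(-40) = 8 = 8 ✓

h = -72, g = -40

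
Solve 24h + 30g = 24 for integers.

Step 1: Check solvability.
gcd(24, 30) = 6
Since 6 divides 24, solutions exist.

Step 2: Apply extended Euclidean algorithm to find gcd.
We find integers such that 24*x0 + 30*y0 = 6

Step 3: Scale the particular solution.
Multiply by 24/6 = 4:
h = -4, g = 4

Step 4: Verify.
24*(-4) + 30*(4) = 24 = 24 ✓

h = -4, g = 4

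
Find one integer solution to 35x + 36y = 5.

Step 1: Check solvability.
gcd(35, 36) = 1
Since 1 divides 5, solutions exist.

Step 2: Apply extended Euclidean algorithm to find gcd.
We find integers such that 35*x0 + 36*y0 = 1

Step 3: Scale the particular solution.
Multiply by 5/1 = 5:
x = -5, y = 5

Step 4: Verify.
35*(-5) + 36*(5) = 5 = 5 ✓

x = -5, y = 5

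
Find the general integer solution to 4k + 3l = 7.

Step 1: Compute gcd(4, 3) = 1.
Since 1 divides 7, solutions exist.

Step 2: Find a particular solution using extended Euclidean algorithm.
We get k₀ = 7, l₀ = -7.
Check: 4*7 + 3*-7 = 7 = 7 ✓

Step 3: Write the general solution.
k = 7 + (3/1)t = 7 + 3t
l = -7 - (4/1)t = -7 - 4t
for any integer t.

k = 7 + 3t, l = -7 - 4t for integer t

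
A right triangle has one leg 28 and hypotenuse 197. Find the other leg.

a² = c² - b² = 38809 - 784 = 38025
a = 195

195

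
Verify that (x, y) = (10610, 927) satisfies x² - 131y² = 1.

Compute x² = 10610² = 112572100
Compute 131y² = 131·927² = 131·859329 = 112572099
x² - 131y² = 112572100 - 112572099 = 1
Since this equals 1, (10610, 927) is a solution.

Yes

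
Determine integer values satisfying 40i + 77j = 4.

Step 1: Check solvability.
gcd(40, 77) = 1
Since 1 divides 4, solutions exist.

Step 2: Apply extended Euclidean algorithm to find gcd.
We find integers such that 40*x0 + 77*y0 = 1

Step 3: Scale the particular solution.
Multiply by 4/1 = 4:
i = -100, j = 52

Step 4: Verify.
40*(-100) + 77*(52) = 4 = 4 ✓

i = -100, j = 52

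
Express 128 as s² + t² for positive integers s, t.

We need to find integers s, t > 0 such that s² + t² = 128.
Trying s = 8: t² = 128 - 8² = 128 - 64 = 64
t = 8
Check: 8² + 8² = 64 + 64 = 128 ✓

128 = 8² + 8²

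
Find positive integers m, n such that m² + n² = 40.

Search for m with 40 - m² a perfect square.
m = 2: 40 - 2² = 40 - 4 = 36 = 6² ✓
So m = 2, n = 6.

m = 2, n = 6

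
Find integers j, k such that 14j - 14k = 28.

Step 1: Check solvability.
gcd(14, 14) = 14
Since 14 divides 28, solutions exist.

Step 2: Apply extended Euclidean algorithm to find gcd.
We find integers such that 14*x0 + 14*y0 = 14

Step 3: Scale the particular solution.
Multiply by 28/14 = 2:
j = 0, k = -2

Step 4: Verify.
14*(0) - 14*(-2) = 28 = 28 ✓

j = 0, k = -2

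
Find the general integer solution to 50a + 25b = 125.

Step 1: Compute gcd(50, 25) = 25.
Since 25 divides 125, solutions exist.

Step 2: Find a particular solution using extended Euclidean algorithm.
We get a₀ = 0, b₀ = 5.
Check: 50*0 + 25*5 = 125 = 125 ✓

Step 3: Write the general solution.
a = 0 + (25/25)t = 0 + 1t
b = 5 - (50/25)t = 5 - 2t
for any integer t.

a = 0 + 1t, b = 5 - 2t for integer t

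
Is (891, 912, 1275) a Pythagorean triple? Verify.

Compute a² + b² = 891² + 912² = 793881 + 831744 = 1625625
Compute c² = 1275² = 1625625
Since 1625625 = 1625625, confirmed.

Yes, it is a Pythagorean triple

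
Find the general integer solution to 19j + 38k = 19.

Step 1: Compute gcd(19, 38) = 19.
Since 19 divides 19, solutions exist.

Step 2: Find a particular solution using extended Euclidean algorithm.
We get j₀ = 1, k₀ = 0.
Check: 19*1 + 38*0 = 19 = 19 ✓

Step 3: Write the general solution.
j = 1 + (38/19)t = 1 + 2t
k = 0 - (19/19)t = 0 - 1t
for any integer t.

j = 1 + 2t, k = 0 - 1t for integer t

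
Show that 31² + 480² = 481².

Compute a² + b² = 31² + 480² = 961 + 230400 = 231361
Compute c² = 481² = 231361
Since 231361 = 231361, confirmed.

Yes, it is a Pythagorean triple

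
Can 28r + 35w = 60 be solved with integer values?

Step 1: Compute gcd(28, 35).
gcd(28, 35) = 7

Step 2: Check divisibility.
Does 7 divide 60? 60 = 7 x 8 + 4, so no.

By the theorem on linear Diophantine equations, 28r + 35w = 60 has integer solutions if and only if gcd(28, 35) divides 60. Since 7 does not divide 60, no solutions exist.

No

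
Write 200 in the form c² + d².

We need to find integers c, d > 0 such that c² + d² = 200.
Trying c = 2: d² = 200 - 2² = 200 - 4 = 196
d = 14
Check: 2² + 14² = 4 + 196 = 200 ✓

200 = 2² + 14²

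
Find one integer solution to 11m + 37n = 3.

Step 1: Check solvability.
gcd(11, 37) = 1
Since 1 divides 3, solutions exist.

Step 2: Apply extended Euclidean algorithm to find gcd.
We find integers such that 11*x0 + 37*y0 = 1

Step 3: Scale the particular solution.
Multiply by 3/1 = 3:
m = -30, n = 9

Step 4: Verify.
11*(-30) + 37*(9) = 3 = 3 ✓

m = -30, n = 9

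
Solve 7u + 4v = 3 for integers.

Step 1: Check solvability.
gcd(7, 4) = 1
Since 1 divides 3, solutions exist.

Step 2: Apply extended Euclidean algorithm to find gcd.
We find integers such that 7*x0 + 4*y0 = 1

Step 3: Scale the particular solution.
Multiply by 3/1 = 3:
u = -3, v = 6

Step 4: Verify.
7*(-3) + 4*(6) = 3 = 3 ✓

u = -3, v = 6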